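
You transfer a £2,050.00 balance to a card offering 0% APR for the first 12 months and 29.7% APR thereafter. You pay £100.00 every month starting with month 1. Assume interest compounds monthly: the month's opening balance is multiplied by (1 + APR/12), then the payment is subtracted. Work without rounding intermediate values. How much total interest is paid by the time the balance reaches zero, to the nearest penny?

Promo months 1–12 at r₀ = 0%/12 = 0; months 13+ at r₁ = 29.7%/12 = 0.02475.
After month 12 (no interest yet): B = £2,050.00 − 12·£100.00 = £850.00.
Then at r₁ with £100.00/mo: n₂ = −ln(1 − r₁·B/P)/ln(1+r₁) ≈ 9.66 → 10 more payments.
Total paid = 21·£100.00 + £66.37 = £2,166.37; interest = £2,166.37 − £2,050.00 = £116.37.

£116.37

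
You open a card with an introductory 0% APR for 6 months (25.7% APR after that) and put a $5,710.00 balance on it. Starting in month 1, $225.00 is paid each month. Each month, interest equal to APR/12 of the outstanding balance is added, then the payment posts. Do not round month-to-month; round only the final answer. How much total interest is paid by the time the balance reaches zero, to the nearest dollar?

Promo months 1–6 at r₀ = 0%/12 = 0; months 7+ at r₁ = 25.7%/12 = 0.0214167.
After month 6 (no interest yet): B = $5,710.00 − 6·$225.00 = $4,360.00.
Then at r₁ with $225.00/mo: n₂ = −ln(1 − r₁·B/P)/ln(1+r₁) ≈ 25.30 → 26 more payments.
Total paid = 31·$225.00 + $68.38 = $7,043.38; interest = $7,043.38 − $5,710.00 = $1,333.38.

$1,333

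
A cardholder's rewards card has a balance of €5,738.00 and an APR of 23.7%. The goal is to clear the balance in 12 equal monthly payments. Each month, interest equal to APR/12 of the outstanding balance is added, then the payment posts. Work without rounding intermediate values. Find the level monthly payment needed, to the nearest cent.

Monthly rate r = 23.7%/12 = 1.975% = 0.01975.
Level-payment amortization: P = B₀·r / (1 − (1+r)^(−n)) = 5738.00·0.01975 / (1 − 1.01975^(−12)).
Denominator 1 − (1+r)^(−12) = 0.209184028.
P = 113.326 / 0.209184028 ≈ 541.75.

€541.75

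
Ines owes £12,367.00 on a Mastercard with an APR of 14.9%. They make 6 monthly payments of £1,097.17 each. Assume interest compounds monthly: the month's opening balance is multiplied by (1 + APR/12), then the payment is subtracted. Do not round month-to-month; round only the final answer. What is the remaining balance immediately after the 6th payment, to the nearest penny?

£6,526.64

Monthly rate r = 14.9%/12 = 1.24167% = 0.0124167.
Each month: B ← B·(1+r) − £1,097.17.
Month 1: interest £153.56; balance after payment £11,423.39.
Month 2: interest £141.84; balance after payment £10,468.06.
Month 3: interest £129.98; balance after payment £9,500.87.
Month 4: interest £117.97; balance after payment £8,521.66.
Month 5: interest £105.81; balance after payment £7,530.31.
Month 6: interest £93.50; balance after payment £6,526.64.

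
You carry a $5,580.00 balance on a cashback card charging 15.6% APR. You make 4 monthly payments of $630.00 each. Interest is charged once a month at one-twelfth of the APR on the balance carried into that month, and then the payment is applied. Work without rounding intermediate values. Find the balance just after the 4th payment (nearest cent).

$3,306.30

Monthly rate r = 15.6%/12 = 1.3% = 0.013.
Each month: B ← B·(1+r) − $630.00.
Month 1: interest $72.54; balance after payment $5,022.54.
Month 2: interest $65.29; balance after payment $4,457.83.
Month 3: interest $57.95; balance after payment $3,885.78.
Month 4: interest $50.52; balance after payment $3,306.30.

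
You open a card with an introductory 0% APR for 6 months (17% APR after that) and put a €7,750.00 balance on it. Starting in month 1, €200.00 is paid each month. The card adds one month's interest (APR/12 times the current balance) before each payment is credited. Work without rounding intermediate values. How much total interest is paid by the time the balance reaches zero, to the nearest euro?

Promo months 1–6 at r₀ = 0%/12 = 0; months 7+ at r₁ = 17%/12 = 0.0141667.
After month 6 (no interest yet): B = €7,750.00 − 6·€200.00 = €6,550.00.
Then at r₁ with €200.00/mo: n₂ = −ln(1 − r₁·B/P)/ln(1+r₁) ≈ 44.33 → 45 more payments.
Total paid = 50·€200.00 + €65.48 = €10,065.48; interest = €10,065.48 − €7,750.00 = €2,315.48.

€2,315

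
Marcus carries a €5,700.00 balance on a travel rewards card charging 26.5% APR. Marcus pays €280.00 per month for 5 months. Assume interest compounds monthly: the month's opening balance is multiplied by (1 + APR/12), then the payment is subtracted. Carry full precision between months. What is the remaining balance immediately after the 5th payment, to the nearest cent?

Monthly rate r = 26.5%/12 = 2.20833% = 0.0220833.
Each month: B ← B·(1+r) − €280.00.
Month 1: interest €125.88; balance after payment €5,545.88.
Month 2: interest €122.47; balance after payment €5,388.35.
Month 3: interest €118.99; balance after payment €5,227.34.
Month 4: interest €115.44; balance after payment €5,062.78.
Month 5: interest €111.80; balance after payment €4,894.58.

€4,894.58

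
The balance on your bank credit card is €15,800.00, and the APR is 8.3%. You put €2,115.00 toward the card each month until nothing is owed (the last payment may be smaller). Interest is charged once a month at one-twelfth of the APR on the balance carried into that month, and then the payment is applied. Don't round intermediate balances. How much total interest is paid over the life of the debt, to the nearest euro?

€480

Monthly rate r = 8.3%/12 = 0.691667% = 0.00691667.
Payoff takes n = ⌈−ln(1 − rB₀/P)/ln(1+r)⌉ = ⌈7.697⌉ = 8 payments; the last is €1,475.41.
Total paid = 7·€2,115.00 + €1,475.41 = €16,280.41.
Total interest = total paid − principal = €16,280.41 − €15,800.00 = €480.41.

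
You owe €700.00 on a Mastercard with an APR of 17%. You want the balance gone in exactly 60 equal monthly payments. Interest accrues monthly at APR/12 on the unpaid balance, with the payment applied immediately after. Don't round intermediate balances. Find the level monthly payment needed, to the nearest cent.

€17.40

Monthly rate r = 17%/12 = 1.41667% = 0.0141667.
Level-payment amortization: P = B₀·r / (1 − (1+r)^(−n)) = 700.00·0.0141667 / (1 − 1.01417^(−60)).
Denominator 1 − (1+r)^(−60) = 0.570028105.
P = 9.91667 / 0.570028105 ≈ 17.40.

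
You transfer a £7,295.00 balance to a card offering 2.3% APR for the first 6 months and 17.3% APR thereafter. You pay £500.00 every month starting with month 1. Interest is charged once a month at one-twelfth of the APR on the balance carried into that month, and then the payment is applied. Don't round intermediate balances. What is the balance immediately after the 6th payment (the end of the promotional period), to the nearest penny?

Promo months 1–6 at r₀ = 2.3%/12 = 0.00191667; months 7+ at r₁ = 17.3%/12 = 0.0144167.
After month 6: iterate B ← B·(1+r₀) − £500.00 for 6 months → £4,364.88.

£4,364.88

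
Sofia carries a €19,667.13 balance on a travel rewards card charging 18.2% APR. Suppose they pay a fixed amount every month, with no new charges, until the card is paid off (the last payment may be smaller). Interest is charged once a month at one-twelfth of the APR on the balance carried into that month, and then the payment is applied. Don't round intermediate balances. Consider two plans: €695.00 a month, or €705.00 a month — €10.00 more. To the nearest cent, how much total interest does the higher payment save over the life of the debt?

Monthly rate r = 18.2%/12 = 1.51667% = 0.0151667.
At €695.00/mo: n = ⌈−ln(1 − rB₀/P)/ln(1+r)⌉ = 38 payments (last €173.63); total interest = total paid − €19,667.13 = €6,221.50.
At €705.00/mo: 37 payments (last €384.60); total interest €6,097.47.
Interest saved = €6,221.50 − €6,097.47 = €124.03.

€124.03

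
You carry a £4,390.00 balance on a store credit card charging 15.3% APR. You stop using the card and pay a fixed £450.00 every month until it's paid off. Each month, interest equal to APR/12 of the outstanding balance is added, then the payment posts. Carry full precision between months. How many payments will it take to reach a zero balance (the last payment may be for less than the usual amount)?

11 payments

Monthly rate r = 15.3%/12 = 1.275% = 0.01275.
Recurrence: B ← B·(1+r) − £450.00.
Month 1: interest £55.97; balance after payment £3,995.97.
Month 2: interest £50.95; balance after payment £3,596.92.
Closed form: n = −ln(1 − rB₀/P)/ln(1+r) = −ln(0.87562)/ln(1.01275) ≈ 10.484, so the balance reaches zero during payment 11.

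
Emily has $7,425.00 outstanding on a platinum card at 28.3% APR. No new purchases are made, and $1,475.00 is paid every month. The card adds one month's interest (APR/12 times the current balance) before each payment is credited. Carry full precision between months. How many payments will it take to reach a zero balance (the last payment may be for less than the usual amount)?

6 months

Monthly rate r = 28.3%/12 = 2.35833% = 0.0235833.
Recurrence: B ← B·(1+r) − $1,475.00.
Month 1: interest $175.11; balance after payment $6,125.11.
Month 2: interest $144.45; balance after payment $4,794.56.
Month 3: interest $113.07; balance after payment $3,432.63.
Month 4: interest $80.95; balance after payment $2,038.58.
Month 5: interest $48.08; balance after payment $611.66.
Month 6: interest $14.42; balance after payment $0.00.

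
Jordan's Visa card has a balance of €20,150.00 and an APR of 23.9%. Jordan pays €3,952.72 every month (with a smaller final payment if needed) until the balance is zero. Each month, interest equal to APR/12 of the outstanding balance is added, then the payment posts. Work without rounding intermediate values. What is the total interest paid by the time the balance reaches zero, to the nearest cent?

Monthly rate r = 23.9%/12 = 1.99167% = 0.0199167.
Payoff takes n = ⌈−ln(1 − rB₀/P)/ln(1+r)⌉ = ⌈5.429⌉ = 6 payments; the last is €1,704.75.
Total paid = 5·€3,952.72 + €1,704.75 = €21,468.35.
Total interest = total paid − principal = €21,468.35 − €20,150.00 = €1,318.35.

€1,318.35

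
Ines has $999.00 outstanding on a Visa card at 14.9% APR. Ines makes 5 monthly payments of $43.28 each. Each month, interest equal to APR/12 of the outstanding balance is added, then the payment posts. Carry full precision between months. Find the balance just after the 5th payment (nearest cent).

$840.74

Monthly rate r = 14.9%/12 = 1.24167% = 0.0124167.
Each month: B ← B·(1+r) − $43.28.
Month 1: interest $12.40; balance after payment $968.12.
Month 2: interest $12.02; balance after payment $936.87.
Month 3: interest $11.63; balance after payment $905.22.
Month 4: interest $11.24; balance after payment $873.18.
Month 5: interest $10.84; balance after payment $840.74.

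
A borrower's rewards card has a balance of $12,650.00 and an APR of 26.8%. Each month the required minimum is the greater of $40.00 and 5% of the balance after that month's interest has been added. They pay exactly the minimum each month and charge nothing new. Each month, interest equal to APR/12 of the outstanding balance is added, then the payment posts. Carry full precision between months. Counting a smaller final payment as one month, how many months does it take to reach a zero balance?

122 months

Monthly rate r = 26.8%/12 = 2.23333% = 0.0223333.
While 5% of the post-interest balance exceeds $40.00, each month B ← (B·(1+r))·(1 − 0.05), i.e. B shrinks by the factor (1+r)·0.95 = 0.97122.
This holds for months 1–96. Entering month 97 the balance is $766.37; 5% of the post-interest balance is now below $40.00, so the flat $40.00 minimum applies from here.
From month 97 a fixed $40.00 at rate r clears $766.37 in 26 more payments. Total: 96 + 26 = 122 months.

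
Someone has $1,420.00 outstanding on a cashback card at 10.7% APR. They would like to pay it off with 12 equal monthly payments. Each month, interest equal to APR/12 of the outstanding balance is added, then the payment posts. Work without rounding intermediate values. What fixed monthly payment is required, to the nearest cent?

$125.30

Monthly rate r = 10.7%/12 = 0.891667% = 0.00891667.
Level-payment amortization: P = B₀·r / (1 − (1+r)^(−n)) = 1420.00·0.00891667 / (1 − 1.00892^(−12)).
Denominator 1 − (1+r)^(−12) = 0.101048123.
P = 12.6617 / 0.101048123 ≈ 125.30.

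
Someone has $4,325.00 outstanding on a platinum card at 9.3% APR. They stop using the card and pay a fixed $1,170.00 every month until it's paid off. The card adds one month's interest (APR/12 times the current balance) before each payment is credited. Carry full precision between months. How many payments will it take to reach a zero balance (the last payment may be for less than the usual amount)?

Monthly rate r = 9.3%/12 = 0.775% = 0.00775.
Recurrence: B ← B·(1+r) − $1,170.00.
Month 1: interest $33.52; balance after payment $3,188.52.
Month 2: interest $24.71; balance after payment $2,043.23.
Month 3: interest $15.84; balance after payment $889.06.
Month 4: interest $6.89; balance after payment $0.00.

4 payments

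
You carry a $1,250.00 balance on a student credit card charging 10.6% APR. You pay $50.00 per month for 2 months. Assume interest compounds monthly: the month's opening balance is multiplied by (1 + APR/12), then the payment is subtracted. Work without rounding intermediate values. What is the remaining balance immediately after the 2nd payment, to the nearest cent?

Monthly rate r = 10.6%/12 = 0.883333% = 0.00883333.
Each month: B ← B·(1+r) − $50.00.
Month 1: interest $11.04; balance after payment $1,211.04.
Month 2: interest $10.70; balance after payment $1,171.74.

$1,171.74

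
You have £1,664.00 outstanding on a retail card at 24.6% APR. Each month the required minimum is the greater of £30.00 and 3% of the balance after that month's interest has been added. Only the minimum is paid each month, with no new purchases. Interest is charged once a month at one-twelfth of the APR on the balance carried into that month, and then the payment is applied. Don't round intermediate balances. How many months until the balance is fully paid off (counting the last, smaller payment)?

107 months

Monthly rate r = 24.6%/12 = 2.05% = 0.0205.
While 3% of the post-interest balance exceeds £30.00, each month B ← (B·(1+r))·(1 − 0.03), i.e. B shrinks by the factor (1+r)·0.97 = 0.98988.
This holds for months 1–53. Entering month 54 the balance is £970.83; 3% of the post-interest balance is now below £30.00, so the flat £30.00 minimum applies from here.
From month 54 a fixed £30.00 at rate r clears £970.83 in 54 more payments. Total: 53 + 54 = 107 months.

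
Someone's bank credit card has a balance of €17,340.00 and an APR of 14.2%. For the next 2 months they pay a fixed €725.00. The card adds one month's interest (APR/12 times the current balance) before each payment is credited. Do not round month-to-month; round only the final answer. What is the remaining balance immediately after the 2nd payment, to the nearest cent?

€16,294.23

Monthly rate r = 14.2%/12 = 1.18333% = 0.0118333.
Each month: B ← B·(1+r) − €725.00.
Month 1: interest €205.19; balance after payment €16,820.19.
Month 2: interest €199.04; balance after payment €16,294.23.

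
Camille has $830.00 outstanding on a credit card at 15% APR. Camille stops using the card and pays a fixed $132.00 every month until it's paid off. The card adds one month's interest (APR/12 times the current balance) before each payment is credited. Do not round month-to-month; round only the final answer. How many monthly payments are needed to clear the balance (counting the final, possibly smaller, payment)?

Monthly rate r = 15%/12 = 1.25% = 0.0125.
Recurrence: B ← B·(1+r) − $132.00.
Month 1: interest $10.38; balance after payment $708.38.
Month 2: interest $8.85; balance after payment $585.23.
Closed form: n = −ln(1 − rB₀/P)/ln(1+r) = −ln(0.9214)/ln(1.0125) ≈ 6.590, so the balance reaches zero during payment 7.

7 months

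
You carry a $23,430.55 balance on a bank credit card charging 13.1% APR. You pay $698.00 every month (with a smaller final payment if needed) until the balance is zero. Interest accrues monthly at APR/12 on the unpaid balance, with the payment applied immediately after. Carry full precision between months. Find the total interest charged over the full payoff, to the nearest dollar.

$5,912

Monthly rate r = 13.1%/12 = 1.09167% = 0.0109167.
Payoff takes n = ⌈−ln(1 − rB₀/P)/ln(1+r)⌉ = ⌈42.037⌉ = 43 payments; the last is $26.12.
Total paid = 42·$698.00 + $26.12 = $29,342.12.
Total interest = total paid − principal = $29,342.12 − $23,430.55 = $5,911.57.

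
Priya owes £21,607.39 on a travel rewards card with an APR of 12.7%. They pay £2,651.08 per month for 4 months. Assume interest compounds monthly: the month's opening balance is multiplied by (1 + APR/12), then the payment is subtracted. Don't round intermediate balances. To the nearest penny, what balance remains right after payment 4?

£11,762.87

Monthly rate r = 12.7%/12 = 1.05833% = 0.0105833.
Each month: B ← B·(1+r) − £2,651.08.
Month 1: interest £228.68; balance after payment £19,184.99.
Month 2: interest £203.04; balance after payment £16,736.95.
Month 3: interest £177.13; balance after payment £14,263.00.
Month 4: interest £150.95; balance after payment £11,762.87.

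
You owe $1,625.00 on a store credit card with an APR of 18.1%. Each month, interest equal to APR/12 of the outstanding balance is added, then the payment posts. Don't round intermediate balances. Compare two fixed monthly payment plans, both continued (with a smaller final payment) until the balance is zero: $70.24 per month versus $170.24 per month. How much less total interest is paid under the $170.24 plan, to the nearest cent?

Monthly rate r = 18.1%/12 = 1.50833% = 0.0150833.
At $70.24/mo: n = ⌈−ln(1 − rB₀/P)/ln(1+r)⌉ = 29 payments (last $47.00); total interest = total paid − $1,625.00 = $388.72.
At $170.24/mo: 11 payments (last $65.68); total interest $143.08.
Interest saved = $388.72 − $143.08 = $245.64.

$245.64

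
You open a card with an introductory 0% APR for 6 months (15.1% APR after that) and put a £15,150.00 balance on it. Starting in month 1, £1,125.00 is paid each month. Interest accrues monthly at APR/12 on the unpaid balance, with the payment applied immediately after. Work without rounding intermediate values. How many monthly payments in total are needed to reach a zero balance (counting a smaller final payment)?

Promo months 1–6 at r₀ = 0%/12 = 0; months 7+ at r₁ = 15.1%/12 = 0.0125833.
After month 6 (no interest yet): B = £15,150.00 − 6·£1,125.00 = £8,400.00.
Then at r₁ with £1,125.00/mo: n₂ = −ln(1 − r₁·B/P)/ln(1+r₁) ≈ 7.89 → 8 more payments.

14 months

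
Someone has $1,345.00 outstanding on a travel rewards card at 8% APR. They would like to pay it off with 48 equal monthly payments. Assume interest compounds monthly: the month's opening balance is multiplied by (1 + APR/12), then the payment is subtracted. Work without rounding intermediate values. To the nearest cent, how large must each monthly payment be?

Monthly rate r = 8%/12 = 0.666667% = 0.00666667.
Level-payment amortization: P = B₀·r / (1 − (1+r)^(−n)) = 1345.00·0.00666667 / (1 − 1.00667^(−48)).
Denominator 1 − (1+r)^(−48) = 0.27307942.
P = 8.96667 / 0.27307942 ≈ 32.84.

$32.84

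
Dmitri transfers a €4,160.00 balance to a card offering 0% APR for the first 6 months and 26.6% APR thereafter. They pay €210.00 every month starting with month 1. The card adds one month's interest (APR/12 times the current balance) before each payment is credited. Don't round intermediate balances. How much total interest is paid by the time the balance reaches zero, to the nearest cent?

Promo months 1–6 at r₀ = 0%/12 = 0; months 7+ at r₁ = 26.6%/12 = 0.0221667.
After month 6 (no interest yet): B = €4,160.00 − 6·€210.00 = €2,900.00.
Then at r₁ with €210.00/mo: n₂ = −ln(1 − r₁·B/P)/ln(1+r₁) ≈ 16.67 → 17 more payments.
Total paid = 22·€210.00 + €140.84 = €4,760.84; interest = €4,760.84 − €4,160.00 = €600.84.

€600.84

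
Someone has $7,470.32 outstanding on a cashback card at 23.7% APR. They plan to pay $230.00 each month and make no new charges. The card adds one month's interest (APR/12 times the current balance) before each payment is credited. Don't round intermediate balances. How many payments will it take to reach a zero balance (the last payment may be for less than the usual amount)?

Monthly rate r = 23.7%/12 = 1.975% = 0.01975.
Recurrence: B ← B·(1+r) − $230.00.
Month 1: interest $147.54; balance after payment $7,387.86.
Month 2: interest $145.91; balance after payment $7,303.77.
Closed form: n = −ln(1 − rB₀/P)/ln(1+r) = −ln(0.35853)/ln(1.01975) ≈ 52.448, so the balance reaches zero during payment 53.

53 months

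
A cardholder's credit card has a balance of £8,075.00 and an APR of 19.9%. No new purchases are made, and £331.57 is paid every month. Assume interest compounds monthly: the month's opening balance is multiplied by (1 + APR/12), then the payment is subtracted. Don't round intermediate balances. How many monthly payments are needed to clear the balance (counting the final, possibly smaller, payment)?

32 months

Monthly rate r = 19.9%/12 = 1.65833% = 0.0165833.
Recurrence: B ← B·(1+r) − £331.57.
Month 1: interest £133.91; balance after payment £7,877.34.
Month 2: interest £130.63; balance after payment £7,676.40.
Closed form: n = −ln(1 − rB₀/P)/ln(1+r) = −ln(0.59613)/ln(1.01658) ≈ 31.451, so the balance reaches zero during payment 32.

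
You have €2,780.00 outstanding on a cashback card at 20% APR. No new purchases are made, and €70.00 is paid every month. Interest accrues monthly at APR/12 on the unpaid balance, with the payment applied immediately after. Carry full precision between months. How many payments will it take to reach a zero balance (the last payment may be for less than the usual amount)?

66 months

Monthly rate r = 20%/12 = 1.66667% = 0.0166667.
Recurrence: B ← B·(1+r) − €70.00.
Month 1: interest €46.33; balance after payment €2,756.33.
Month 2: interest €45.94; balance after payment €2,732.27.
Closed form: n = −ln(1 − rB₀/P)/ln(1+r) = −ln(0.3381)/ln(1.01667) ≈ 65.606, so the balance reaches zero during payment 66.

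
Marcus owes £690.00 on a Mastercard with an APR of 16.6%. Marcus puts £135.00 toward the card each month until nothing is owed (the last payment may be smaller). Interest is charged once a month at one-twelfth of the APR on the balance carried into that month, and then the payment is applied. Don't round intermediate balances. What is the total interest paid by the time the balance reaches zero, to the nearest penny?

Monthly rate r = 16.6%/12 = 1.38333% = 0.0138333.
Payoff takes n = ⌈−ln(1 − rB₀/P)/ln(1+r)⌉ = ⌈5.337⌉ = 6 payments; the last is £45.75.
Total paid = 5·£135.00 + £45.75 = £720.75.
Total interest = total paid − principal = £720.75 − £690.00 = £30.75.

£30.75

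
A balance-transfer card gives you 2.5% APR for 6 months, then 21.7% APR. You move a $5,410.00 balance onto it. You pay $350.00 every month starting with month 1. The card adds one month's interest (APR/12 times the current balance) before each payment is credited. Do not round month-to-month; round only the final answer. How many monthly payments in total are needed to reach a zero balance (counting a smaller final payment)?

Promo months 1–6 at r₀ = 2.5%/12 = 0.00208333; months 7+ at r₁ = 21.7%/12 = 0.0180833.
After month 6: iterate B ← B·(1+r₀) − $350.00 for 6 months → $3,367.01.
Then at r₁ with $350.00/mo: n₂ = −ln(1 − r₁·B/P)/ln(1+r₁) ≈ 10.66 → 11 more payments.

17 months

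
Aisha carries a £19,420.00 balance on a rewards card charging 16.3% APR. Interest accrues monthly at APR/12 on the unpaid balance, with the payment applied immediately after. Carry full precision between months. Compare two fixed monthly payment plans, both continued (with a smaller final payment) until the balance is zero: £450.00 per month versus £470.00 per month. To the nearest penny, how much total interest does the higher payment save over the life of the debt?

£731.63

Monthly rate r = 16.3%/12 = 1.35833% = 0.0135833.
At £450.00/mo: n = ⌈−ln(1 − rB₀/P)/ln(1+r)⌉ = 66 payments (last £180.49); total interest = total paid − £19,420.00 = £10,010.49.
At £470.00/mo: 62 payments (last £28.86); total interest £9,278.86.
Interest saved = £10,010.49 − £9,278.86 = £731.63.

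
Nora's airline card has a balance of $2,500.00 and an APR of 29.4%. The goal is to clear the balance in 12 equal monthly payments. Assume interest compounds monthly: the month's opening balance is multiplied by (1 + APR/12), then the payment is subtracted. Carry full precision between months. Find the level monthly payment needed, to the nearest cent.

Monthly rate r = 29.4%/12 = 2.45% = 0.0245.
Level-payment amortization: P = B₀·r / (1 − (1+r)^(−n)) = 2500.00·0.0245 / (1 − 1.0245^(−12)).
Denominator 1 − (1+r)^(−12) = 0.252077761.
P = 61.25 / 0.252077761 ≈ 242.98.

$242.98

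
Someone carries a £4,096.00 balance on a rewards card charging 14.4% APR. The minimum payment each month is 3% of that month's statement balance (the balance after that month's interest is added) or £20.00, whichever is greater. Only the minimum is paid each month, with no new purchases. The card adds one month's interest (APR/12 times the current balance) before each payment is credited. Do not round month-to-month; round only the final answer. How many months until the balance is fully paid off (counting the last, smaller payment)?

Monthly rate r = 14.4%/12 = 1.2% = 0.012.
While 3% of the post-interest balance exceeds £20.00, each month B ← (B·(1+r))·(1 − 0.03), i.e. B shrinks by the factor (1+r)·0.97 = 0.98164.
This holds for months 1–99. Entering month 100 the balance is £654.08; 3% of the post-interest balance is now below £20.00, so the flat £20.00 minimum applies from here.
From month 100 a fixed £20.00 at rate r clears £654.08 in 42 more payments. Total: 99 + 42 = 141 months.

141 months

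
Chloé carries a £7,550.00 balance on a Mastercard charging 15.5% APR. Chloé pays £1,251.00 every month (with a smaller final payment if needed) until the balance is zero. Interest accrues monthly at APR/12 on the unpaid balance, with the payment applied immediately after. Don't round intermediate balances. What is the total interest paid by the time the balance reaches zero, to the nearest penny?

£362.94

Monthly rate r = 15.5%/12 = 1.29167% = 0.0129167.
Payoff takes n = ⌈−ln(1 − rB₀/P)/ln(1+r)⌉ = ⌈6.324⌉ = 7 payments; the last is £406.94.
Total paid = 6·£1,251.00 + £406.94 = £7,912.94.
Total interest = total paid − principal = £7,912.94 − £7,550.00 = £362.94.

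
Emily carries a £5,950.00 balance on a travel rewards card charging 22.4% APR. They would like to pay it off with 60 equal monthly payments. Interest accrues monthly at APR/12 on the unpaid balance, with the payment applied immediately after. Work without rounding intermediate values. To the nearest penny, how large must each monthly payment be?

£165.69

Monthly rate r = 22.4%/12 = 1.86667% = 0.0186667.
Level-payment amortization: P = B₀·r / (1 − (1+r)^(−n)) = 5950.00·0.0186667 / (1 − 1.01867^(−60)).
Denominator 1 − (1+r)^(−60) = 0.670333901.
P = 111.067 / 0.670333901 ≈ 165.69.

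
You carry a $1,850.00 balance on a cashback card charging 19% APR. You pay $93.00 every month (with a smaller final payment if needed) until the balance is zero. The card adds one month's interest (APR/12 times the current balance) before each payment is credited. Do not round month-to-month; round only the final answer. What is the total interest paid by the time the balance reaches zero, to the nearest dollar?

$390

Monthly rate r = 19%/12 = 1.58333% = 0.0158333.
Payoff takes n = ⌈−ln(1 − rB₀/P)/ln(1+r)⌉ = ⌈24.080⌉ = 25 payments; the last is $7.52.
Total paid = 24·$93.00 + $7.52 = $2,239.52.
Total interest = total paid − principal = $2,239.52 − $1,850.00 = $389.52.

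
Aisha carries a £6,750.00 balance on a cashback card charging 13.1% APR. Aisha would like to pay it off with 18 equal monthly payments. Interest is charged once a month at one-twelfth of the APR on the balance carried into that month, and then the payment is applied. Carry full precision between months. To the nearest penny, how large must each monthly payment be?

Monthly rate r = 13.1%/12 = 1.09167% = 0.0109167.
Level-payment amortization: P = B₀·r / (1 − (1+r)^(−n)) = 6750.00·0.0109167 / (1 − 1.01092^(−18)).
Denominator 1 − (1+r)^(−18) = 0.177523345.
P = 73.6875 / 0.177523345 ≈ 415.09.

£415.09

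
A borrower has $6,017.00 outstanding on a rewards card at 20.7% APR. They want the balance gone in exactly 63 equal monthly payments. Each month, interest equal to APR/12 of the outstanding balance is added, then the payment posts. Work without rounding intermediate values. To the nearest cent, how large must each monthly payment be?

Monthly rate r = 20.7%/12 = 1.725% = 0.01725.
Level-payment amortization: P = B₀·r / (1 − (1+r)^(−n)) = 6017.00·0.01725 / (1 − 1.01725^(−63)).
Denominator 1 − (1+r)^(−63) = 0.659548703.
P = 103.793 / 0.659548703 ≈ 157.37.

$157.37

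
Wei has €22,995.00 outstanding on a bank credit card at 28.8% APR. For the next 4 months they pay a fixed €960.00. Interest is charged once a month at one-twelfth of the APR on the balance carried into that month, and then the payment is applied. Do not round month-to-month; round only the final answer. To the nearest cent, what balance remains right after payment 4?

Monthly rate r = 28.8%/12 = 2.4% = 0.024.
Each month: B ← B·(1+r) − €960.00.
Month 1: interest €551.88; balance after payment €22,586.88.
Month 2: interest €542.09; balance after payment €22,168.97.
Month 3: interest €532.06; balance after payment €21,741.02.
Month 4: interest €521.78; balance after payment €21,302.80.

€21,302.80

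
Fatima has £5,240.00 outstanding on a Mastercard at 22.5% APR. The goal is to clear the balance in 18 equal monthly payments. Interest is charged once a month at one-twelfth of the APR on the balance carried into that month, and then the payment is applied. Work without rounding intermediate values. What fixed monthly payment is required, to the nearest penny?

£345.69

Monthly rate r = 22.5%/12 = 1.875% = 0.01875.
Level-payment amortization: P = B₀·r / (1 − (1+r)^(−n)) = 5240.00·0.01875 / (1 − 1.01875^(−18)).
Denominator 1 − (1+r)^(−18) = 0.284214645.
P = 98.25 / 0.284214645 ≈ 345.69.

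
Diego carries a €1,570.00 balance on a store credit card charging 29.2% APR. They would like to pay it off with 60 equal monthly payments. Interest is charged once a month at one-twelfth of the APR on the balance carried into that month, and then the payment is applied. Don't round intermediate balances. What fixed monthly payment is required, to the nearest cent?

€50.03

Monthly rate r = 29.2%/12 = 2.43333% = 0.0243333.
Level-payment amortization: P = B₀·r / (1 − (1+r)^(−n)) = 1570.00·0.0243333 / (1 − 1.02433^(−60)).
Denominator 1 − (1+r)^(−60) = 0.763668469.
P = 38.2033 / 0.763668469 ≈ 50.03.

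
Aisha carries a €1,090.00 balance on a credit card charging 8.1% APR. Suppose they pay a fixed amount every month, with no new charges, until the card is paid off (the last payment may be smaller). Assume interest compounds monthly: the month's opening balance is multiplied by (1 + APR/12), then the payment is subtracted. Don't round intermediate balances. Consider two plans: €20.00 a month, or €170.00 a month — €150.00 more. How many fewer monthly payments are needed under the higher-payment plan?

Monthly rate r = 8.1%/12 = 0.675% = 0.00675.
At €20.00/mo: n = ⌈−ln(1 − rB₀/P)/ln(1+r)⌉ = 69 payments (last €3.61); total interest = total paid − €1,090.00 = €273.61.
At €170.00/mo: 7 payments (last €98.19); total interest €28.19.
Payments saved = 69 − 7 = 62.

62 fewer payments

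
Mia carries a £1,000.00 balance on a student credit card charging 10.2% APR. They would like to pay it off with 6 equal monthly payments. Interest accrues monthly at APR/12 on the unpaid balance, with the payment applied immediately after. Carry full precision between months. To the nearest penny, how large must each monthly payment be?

Monthly rate r = 10.2%/12 = 0.85% = 0.0085.
Level-payment amortization: P = B₀·r / (1 − (1+r)^(−n)) = 1000.00·0.0085 / (1 − 1.0085^(−6)).
Denominator 1 − (1+r)^(−6) = 0.0495164943.
P = 8.5 / 0.0495164943 ≈ 171.66.

£171.66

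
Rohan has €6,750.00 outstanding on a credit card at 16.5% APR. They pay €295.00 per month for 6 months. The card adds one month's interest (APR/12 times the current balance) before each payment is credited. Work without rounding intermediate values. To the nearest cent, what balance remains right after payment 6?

€5,494.40

Monthly rate r = 16.5%/12 = 1.375% = 0.01375.
Each month: B ← B·(1+r) − €295.00.
Month 1: interest €92.81; balance after payment €6,547.81.
Month 2: interest €90.03; balance after payment €6,342.84.
Month 3: interest €87.21; balance after payment €6,135.06.
Month 4: interest €84.36; balance after payment €5,924.42.
Month 5: interest €81.46; balance after payment €5,710.88.
Month 6: interest €78.52; balance after payment €5,494.40.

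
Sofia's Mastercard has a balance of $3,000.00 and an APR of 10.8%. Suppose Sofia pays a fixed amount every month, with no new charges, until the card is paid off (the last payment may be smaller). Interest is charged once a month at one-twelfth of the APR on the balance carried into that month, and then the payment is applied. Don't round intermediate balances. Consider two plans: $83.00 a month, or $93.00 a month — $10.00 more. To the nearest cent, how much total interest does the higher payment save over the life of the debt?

Monthly rate r = 10.8%/12 = 0.9% = 0.009.
At $83.00/mo: n = ⌈−ln(1 − rB₀/P)/ln(1+r)⌉ = 44 payments (last $76.18); total interest = total paid − $3,000.00 = $645.18.
At $93.00/mo: 39 payments (last $25.77); total interest $559.77.
Interest saved = $645.18 − $559.77 = $85.41.

$85.41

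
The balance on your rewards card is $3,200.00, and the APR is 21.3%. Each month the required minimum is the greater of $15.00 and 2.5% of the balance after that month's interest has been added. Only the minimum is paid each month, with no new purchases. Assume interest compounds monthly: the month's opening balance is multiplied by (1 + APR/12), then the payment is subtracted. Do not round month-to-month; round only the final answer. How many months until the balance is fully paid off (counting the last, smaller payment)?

Monthly rate r = 21.3%/12 = 1.775% = 0.01775.
While 2.5% of the post-interest balance exceeds $15.00, each month B ← (B·(1+r))·(1 − 0.025), i.e. B shrinks by the factor (1+r)·0.975 = 0.99231.
This holds for months 1–220. Entering month 221 the balance is $585.07; 2.5% of the post-interest balance is now below $15.00, so the flat $15.00 minimum applies from here.
From month 221 a fixed $15.00 at rate r clears $585.07 in 67 more payments. Total: 220 + 67 = 287 months.

287 months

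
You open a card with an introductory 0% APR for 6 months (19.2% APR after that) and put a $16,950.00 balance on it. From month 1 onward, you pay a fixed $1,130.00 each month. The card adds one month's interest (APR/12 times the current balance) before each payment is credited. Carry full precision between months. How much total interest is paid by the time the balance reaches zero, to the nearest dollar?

$900

Promo months 1–6 at r₀ = 0%/12 = 0; months 7+ at r₁ = 19.2%/12 = 0.016.
After month 6 (no interest yet): B = $16,950.00 − 6·$1,130.00 = $10,170.00.
Then at r₁ with $1,130.00/mo: n₂ = −ln(1 − r₁·B/P)/ln(1+r₁) ≈ 9.80 → 10 more payments.
Total paid = 15·$1,130.00 + $900.20 = $17,850.20; interest = $17,850.20 − $16,950.00 = $900.20.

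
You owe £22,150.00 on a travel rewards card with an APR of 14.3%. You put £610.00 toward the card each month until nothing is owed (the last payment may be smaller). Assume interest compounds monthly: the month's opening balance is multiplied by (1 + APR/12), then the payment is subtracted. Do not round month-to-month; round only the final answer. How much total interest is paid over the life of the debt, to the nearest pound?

Monthly rate r = 14.3%/12 = 1.19167% = 0.0119167.
Payoff takes n = ⌈−ln(1 − rB₀/P)/ln(1+r)⌉ = ⌈47.854⌉ = 48 payments; the last is £521.32.
Total paid = 47·£610.00 + £521.32 = £29,191.32.
Total interest = total paid − principal = £29,191.32 − £22,150.00 = £7,041.32.

£7,041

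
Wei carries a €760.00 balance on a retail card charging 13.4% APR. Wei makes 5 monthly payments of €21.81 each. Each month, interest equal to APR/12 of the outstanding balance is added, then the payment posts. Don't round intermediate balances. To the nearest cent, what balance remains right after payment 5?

€691.88

Monthly rate r = 13.4%/12 = 1.11667% = 0.0111667.
Each month: B ← B·(1+r) − €21.81.
Month 1: interest €8.49; balance after payment €746.68.
Month 2: interest €8.34; balance after payment €733.20.
Month 3: interest €8.19; balance after payment €719.58.
Month 4: interest €8.04; balance after payment €705.81.
Month 5: interest €7.88; balance after payment €691.88.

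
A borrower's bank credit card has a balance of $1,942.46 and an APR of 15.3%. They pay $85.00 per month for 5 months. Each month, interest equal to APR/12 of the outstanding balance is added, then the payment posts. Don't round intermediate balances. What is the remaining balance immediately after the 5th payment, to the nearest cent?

Monthly rate r = 15.3%/12 = 1.275% = 0.01275.
Each month: B ← B·(1+r) − $85.00.
Month 1: interest $24.77; balance after payment $1,882.23.
Month 2: interest $24.00; balance after payment $1,821.22.
Month 3: interest $23.22; balance after payment $1,759.45.
Month 4: interest $22.43; balance after payment $1,696.88.
Month 5: interest $21.64; balance after payment $1,633.51.

$1,633.51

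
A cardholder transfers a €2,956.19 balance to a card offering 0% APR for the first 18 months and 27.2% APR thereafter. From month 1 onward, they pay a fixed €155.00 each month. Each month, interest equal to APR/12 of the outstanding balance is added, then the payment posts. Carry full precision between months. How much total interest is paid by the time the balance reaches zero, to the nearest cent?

Promo months 1–18 at r₀ = 0%/12 = 0; months 19+ at r₁ = 27.2%/12 = 0.0226667.
After month 18 (no interest yet): B = €2,956.19 − 18·€155.00 = €166.19.
Then at r₁ with €155.00/mo: n₂ = −ln(1 − r₁·B/P)/ln(1+r₁) ≈ 1.10 → 2 more payments.
Total paid = 19·€155.00 + €15.30 = €2,960.30; interest = €2,960.30 − €2,956.19 = €4.11.

€4.11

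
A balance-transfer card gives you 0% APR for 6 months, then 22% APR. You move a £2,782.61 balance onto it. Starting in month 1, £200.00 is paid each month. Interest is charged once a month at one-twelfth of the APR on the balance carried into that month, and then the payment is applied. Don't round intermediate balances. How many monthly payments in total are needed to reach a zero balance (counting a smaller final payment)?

15 payments

Promo months 1–6 at r₀ = 0%/12 = 0; months 7+ at r₁ = 22%/12 = 0.0183333.
After month 6 (no interest yet): B = £2,782.61 − 6·£200.00 = £1,582.61.
Then at r₁ with £200.00/mo: n₂ = −ln(1 − r₁·B/P)/ln(1+r₁) ≈ 8.63 → 9 more payments.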